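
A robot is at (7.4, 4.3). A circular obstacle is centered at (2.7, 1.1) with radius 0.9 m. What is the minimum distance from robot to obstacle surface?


center_dist = sqrt((7.4-2.7)^2 + (4.3-1.1)^2)
= sqrt(22.09 + 10.24)
= 5.6859
min_dist = center_dist - radius = 5.6859 - 0.9 = 4.7859 m


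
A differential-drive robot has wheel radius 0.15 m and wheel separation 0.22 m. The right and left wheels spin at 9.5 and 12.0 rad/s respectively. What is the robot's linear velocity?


vR = r*wR = 0.15*9.5 = 1.425 m/s
vL = r*wL = 0.15*12.0 = 1.8 m/s
v = (vR+vL)/2 = 1.6125 m/s
omega = (vR-vL)/L = -1.7045 rad/s
linear velocity = 1.6125 m/s


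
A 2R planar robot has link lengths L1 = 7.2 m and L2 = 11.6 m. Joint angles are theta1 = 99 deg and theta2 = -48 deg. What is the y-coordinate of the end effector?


Convert angles to radians: theta1 = 1.7279, theta2 = -0.8378
y = L1*sin(theta1) + L2*sin(theta1+theta2)
y = 7.1114 + 9.0149
y = 16.1262


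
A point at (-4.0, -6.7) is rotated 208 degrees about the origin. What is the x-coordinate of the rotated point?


x' = x*cos(theta) - y*sin(theta)
cos(208 deg) = -0.8829, sin(208 deg) = -0.4695
x' = -4.0 * -0.8829 - -6.7 * -0.4695
= 3.5318 - 3.1455
= 0.3863


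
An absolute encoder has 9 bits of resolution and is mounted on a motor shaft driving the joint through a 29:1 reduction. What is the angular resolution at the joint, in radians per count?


counts = 2^9 = 512
effective counts at joint = 512 * 29 = 14848
resolution = 2*pi / 14848
= 4.2317e-04 rad/count


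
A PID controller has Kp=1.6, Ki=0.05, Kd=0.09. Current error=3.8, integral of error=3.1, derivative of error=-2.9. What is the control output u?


u = Kp*e + Ki*int(e) + Kd*de/dt
= 1.6*3.8 + 0.05*3.1 + 0.09*(-2.9)
= 6.08 + 0.155 + -0.261
= 5.974


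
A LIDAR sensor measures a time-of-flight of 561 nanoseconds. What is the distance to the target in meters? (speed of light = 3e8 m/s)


tof = 561 ns = 5.61e-07 s
dist = c * tof / 2
= 3e8 * 5.61e-07 / 2
= 84.15 m


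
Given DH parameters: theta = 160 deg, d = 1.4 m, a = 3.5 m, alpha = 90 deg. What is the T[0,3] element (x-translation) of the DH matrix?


T[0,3] = a * cos(theta)
= 3.5 * cos(160 deg)
= 3.5 * -0.9397
= -3.2889


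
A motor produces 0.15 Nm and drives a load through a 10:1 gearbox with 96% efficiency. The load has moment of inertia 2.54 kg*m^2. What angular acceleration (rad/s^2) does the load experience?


tau_out = tau_motor * N * eta
= 0.15 * 10 * 0.96 = 1.44 Nm
alpha = tau_out / I = 1.44 / 2.54
= 0.5669 rad/s^2


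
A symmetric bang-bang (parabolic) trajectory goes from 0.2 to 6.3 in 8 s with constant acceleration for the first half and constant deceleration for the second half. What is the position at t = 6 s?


Symmetric rest-to-rest: each phase covers (pf-p0)/2 in time T/2. 0.5*a*(T/2)^2 = (pf-p0)/2 => a = 4*(pf-p0)/T^2
a = 4*(6.3-0.2)/8^2 = 0.3812
t = 6 is in the deceleration phase (t > T/2).
p = pf - 0.5*a*(T-t)^2 = 6.3 - 0.5*0.3812*2^2
= 5.5375


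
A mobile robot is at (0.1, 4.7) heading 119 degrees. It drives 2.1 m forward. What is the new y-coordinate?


y_new = y0 + d*sin(theta)
= 4.7 + 2.1*sin(119)
= 4.7 + 1.8367
= 6.5367


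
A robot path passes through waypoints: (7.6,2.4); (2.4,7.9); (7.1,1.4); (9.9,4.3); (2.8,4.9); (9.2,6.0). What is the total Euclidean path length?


Segment lengths:
  seg1 = sqrt((-5.2)^2 + (5.5)^2) = 7.569
  seg2 = sqrt((4.7)^2 + (-6.5)^2) = 8.0212
  seg3 = sqrt((2.8)^2 + (2.9)^2) = 4.0311
  seg4 = sqrt((-7.1)^2 + (0.6)^2) = 7.1253
  seg5 = sqrt((6.4)^2 + (1.1)^2) = 6.4938
Total = 33.2405


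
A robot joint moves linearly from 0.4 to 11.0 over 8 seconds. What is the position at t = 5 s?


s = t/T = 5/8 = 0.625
p(t) = p0 + (pf-p0)*s
= 0.4 + (11.0 - 0.4) * 0.625
= 7.025


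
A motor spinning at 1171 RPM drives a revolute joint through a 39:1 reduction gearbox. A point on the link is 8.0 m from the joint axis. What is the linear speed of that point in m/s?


omega_motor = 1171 * 2*pi/60 = 122.6268 rad/s
omega_joint = omega_motor / 39 = 3.1443 rad/s
v = omega_joint * r = 3.1443 * 8.0
= 25.1542 m/s


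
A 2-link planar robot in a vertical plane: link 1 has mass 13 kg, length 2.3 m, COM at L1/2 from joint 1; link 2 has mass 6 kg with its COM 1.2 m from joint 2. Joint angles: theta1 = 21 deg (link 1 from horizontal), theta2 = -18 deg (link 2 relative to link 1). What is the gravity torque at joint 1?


Horizontal distance from joint 1 to link-1 COM:
  x_c1 = (L1/2)*cos(t1) = 1.15 * 0.9336 = 1.0736 m
Horizontal distance from joint 1 to link-2 COM:
  x_c2 = L1*cos(t1) + Lc2*cos(t1+t2)
       = 2.3*0.9336 + 1.2*0.9986 = 3.3456 m
tau1 = m1*g*x_c1 + m2*g*x_c2
     = 13*9.81*1.0736 + 6*9.81*3.3456
     = 136.9184 + 196.9215
     = 333.8399 Nm


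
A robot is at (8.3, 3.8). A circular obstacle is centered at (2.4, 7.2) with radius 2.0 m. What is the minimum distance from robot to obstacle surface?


center_dist = sqrt((8.3-2.4)^2 + (3.8-7.2)^2)
= sqrt(34.81 + 11.56)
= 6.8096
min_dist = center_dist - radius = 6.8096 - 2.0 = 4.8096 m


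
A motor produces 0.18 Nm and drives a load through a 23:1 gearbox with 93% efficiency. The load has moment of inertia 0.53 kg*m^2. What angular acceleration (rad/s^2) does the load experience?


tau_out = tau_motor * N * eta
= 0.18 * 23 * 0.93 = 3.8502 Nm
alpha = tau_out / I = 3.8502 / 0.53
= 7.2645 rad/s^2


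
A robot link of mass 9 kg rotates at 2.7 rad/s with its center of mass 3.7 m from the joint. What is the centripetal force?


F = m * omega^2 * r
= 9 * 2.7^2 * 3.7
= 9 * 7.29 * 3.7
= 242.757 N


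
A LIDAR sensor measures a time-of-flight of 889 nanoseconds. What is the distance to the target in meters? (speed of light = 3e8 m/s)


tof = 889 ns = 8.89e-07 s
dist = c * tof / 2
= 3e8 * 8.89e-07 / 2
= 133.35 m


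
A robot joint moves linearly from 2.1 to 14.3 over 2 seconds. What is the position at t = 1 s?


s = t/T = 1/2 = 0.5
p(t) = p0 + (pf-p0)*s
= 2.1 + (14.3 - 2.1) * 0.5
= 8.2


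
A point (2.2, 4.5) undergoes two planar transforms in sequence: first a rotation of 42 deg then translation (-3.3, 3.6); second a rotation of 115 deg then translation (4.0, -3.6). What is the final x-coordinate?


After transform 1:
x1 = cos(42)*2.2 - sin(42)*4.5 + -3.3 = -4.6762
y1 = sin(42)*2.2 + cos(42)*4.5 + 3.6 = 8.4162
After transform 2:
x2 = cos(115)*-4.6762 - sin(115)*8.4162 + 4.0
= -1.6515


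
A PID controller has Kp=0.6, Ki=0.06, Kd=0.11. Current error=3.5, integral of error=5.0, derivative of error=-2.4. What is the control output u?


u = Kp*e + Ki*int(e) + Kd*de/dt
= 0.6*3.5 + 0.06*5.0 + 0.11*(-2.4)
= 2.1 + 0.3 + -0.264
= 2.136


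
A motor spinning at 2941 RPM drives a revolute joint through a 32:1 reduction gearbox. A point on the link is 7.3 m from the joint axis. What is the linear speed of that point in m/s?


omega_motor = 2941 * 2*pi/60 = 307.9808 rad/s
omega_joint = omega_motor / 32 = 9.6244 rad/s
v = omega_joint * r = 9.6244 * 7.3
= 70.2581 m/s


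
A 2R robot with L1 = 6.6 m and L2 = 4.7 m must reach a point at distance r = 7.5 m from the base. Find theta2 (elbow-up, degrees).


cos(theta2) = (r^2 - L1^2 - L2^2) / (2*L1*L2)
cos(theta2) = (56.25 - 43.56 - 22.09) / 62.04
cos(theta2) = -0.151515
theta2 = 98.7147 degrees


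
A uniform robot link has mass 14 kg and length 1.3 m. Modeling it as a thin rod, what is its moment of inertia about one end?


I = (1/3) * m * L^2
= (1/3) * 14 * 1.3^2
= 0.333333 * 14 * 1.69
= 7.8867 kg*m^2


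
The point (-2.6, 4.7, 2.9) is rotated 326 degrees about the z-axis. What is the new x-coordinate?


Rotation about z-axis: x' = x*cos(theta) - y*sin(theta)
= -2.6 * 0.829 - 4.7 * -0.5592
= 0.4727


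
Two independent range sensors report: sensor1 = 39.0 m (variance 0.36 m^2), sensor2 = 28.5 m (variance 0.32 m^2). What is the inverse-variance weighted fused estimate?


w1 = (1/var1) / (1/var1 + 1/var2)
   = 2.7778 / (2.7778 + 3.125) = 0.4706
w2 = 1 - w1 = 0.5294
fused = w1*s1 + w2*s2 = 18.3529 + 15.0882
= 33.4412 m


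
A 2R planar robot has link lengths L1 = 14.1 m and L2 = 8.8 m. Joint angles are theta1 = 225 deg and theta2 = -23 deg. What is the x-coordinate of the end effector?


Convert angles to radians: theta1 = 3.927, theta2 = -0.4014
x = L1*cos(theta1) + L2*cos(theta1+theta2)
x = -9.9702 + -8.1592
x = -18.1294


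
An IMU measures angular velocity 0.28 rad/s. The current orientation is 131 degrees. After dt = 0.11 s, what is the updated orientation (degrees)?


delta_theta = w * dt = 0.28 * 0.11 = 0.0308 rad
= 1.7647 deg
theta_new = 131 + 1.7647 = 132.7647 deg


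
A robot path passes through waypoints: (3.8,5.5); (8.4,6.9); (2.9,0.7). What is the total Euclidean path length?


Segment lengths:
  seg1 = sqrt((4.6)^2 + (1.4)^2) = 4.8083
  seg2 = sqrt((-5.5)^2 + (-6.2)^2) = 8.2879
Total = 13.0963


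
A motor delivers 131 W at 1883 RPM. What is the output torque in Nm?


omega = 1883 * 2*pi/60 = 197.1873 rad/s
tau = P / omega = 131 / 197.1873
= 0.6643 Nm


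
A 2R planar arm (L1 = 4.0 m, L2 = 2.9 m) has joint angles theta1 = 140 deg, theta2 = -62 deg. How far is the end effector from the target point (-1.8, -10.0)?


End effector via forward kinematics:
x = L1*cos(t1) + L2*cos(t1+t2) = -2.4612
y = L1*sin(t1) + L2*sin(t1+t2) = 5.4078
Distance to target:
d = sqrt((-1.8 - -2.4612)^2 + (-10.0 - 5.4078)^2)
= sqrt(0.4372 + 237.3996)
= 15.422 m


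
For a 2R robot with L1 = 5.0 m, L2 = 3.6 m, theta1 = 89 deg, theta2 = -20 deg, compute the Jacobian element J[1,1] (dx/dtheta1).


J[1,1] = -L1*sin(t1) - L2*sin(t1+t2)
= -5.0*sin(89) - 3.6*sin(69)
= -8.3601


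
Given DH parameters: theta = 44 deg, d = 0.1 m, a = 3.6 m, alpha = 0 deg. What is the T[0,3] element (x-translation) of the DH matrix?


T[0,3] = a * cos(theta)
= 3.6 * cos(44 deg)
= 3.6 * 0.7193
= 2.5896


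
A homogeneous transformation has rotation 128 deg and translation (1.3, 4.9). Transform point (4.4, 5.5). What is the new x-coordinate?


x' = cos(theta)*px - sin(theta)*py + tx
= -0.6157*4.4 - 0.788*5.5 + 1.3
= -5.743


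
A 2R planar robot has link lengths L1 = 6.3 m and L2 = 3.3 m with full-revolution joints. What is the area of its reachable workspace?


r_max = L1 + L2 = 9.6 m
r_min = |L1 - L2| = 3.0 m
Area = pi*(r_max^2 - r_min^2)
= pi*(92.16 - 9.0)
= pi * 83.16
= 261.2548 m^2


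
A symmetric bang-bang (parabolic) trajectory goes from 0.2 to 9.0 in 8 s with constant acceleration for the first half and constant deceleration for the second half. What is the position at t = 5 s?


Symmetric rest-to-rest: each phase covers (pf-p0)/2 in time T/2. 0.5*a*(T/2)^2 = (pf-p0)/2 => a = 4*(pf-p0)/T^2
a = 4*(9.0-0.2)/8^2 = 0.55
t = 5 is in the deceleration phase (t > T/2).
p = pf - 0.5*a*(T-t)^2 = 9.0 - 0.5*0.55*3^2
= 6.525


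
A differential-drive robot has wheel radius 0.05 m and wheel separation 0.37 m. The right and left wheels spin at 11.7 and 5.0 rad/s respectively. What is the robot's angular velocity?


vR = r*wR = 0.05*11.7 = 0.585 m/s
vL = r*wL = 0.05*5.0 = 0.25 m/s
v = (vR+vL)/2 = 0.4175 m/s
omega = (vR-vL)/L = 0.9054 rad/s
angular velocity = 0.9054 rad/s


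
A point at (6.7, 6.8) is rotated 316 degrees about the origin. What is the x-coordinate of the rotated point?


x' = x*cos(theta) - y*sin(theta)
cos(316 deg) = 0.7193, sin(316 deg) = -0.6947
x' = 6.7 * 0.7193 - 6.8 * -0.6947
= 4.8196 - -4.7237
= 9.5433


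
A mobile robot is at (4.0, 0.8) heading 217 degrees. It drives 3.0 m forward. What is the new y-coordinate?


y_new = y0 + d*sin(theta)
= 0.8 + 3.0*sin(217)
= 0.8 + -1.8054
= -1.0054


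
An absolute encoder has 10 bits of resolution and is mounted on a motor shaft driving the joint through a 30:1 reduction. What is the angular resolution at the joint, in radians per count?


counts = 2^10 = 1024
effective counts at joint = 1024 * 30 = 30720
resolution = 2*pi / 30720
= 2.0453e-04 rad/count


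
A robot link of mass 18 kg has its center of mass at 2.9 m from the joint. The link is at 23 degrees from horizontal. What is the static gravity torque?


tau = m*g*L*cos(angle)
= 18 * 9.81 * 2.9 * cos(23 deg)
= 18 * 9.81 * 2.9 * 0.9205
= 471.374 Nm


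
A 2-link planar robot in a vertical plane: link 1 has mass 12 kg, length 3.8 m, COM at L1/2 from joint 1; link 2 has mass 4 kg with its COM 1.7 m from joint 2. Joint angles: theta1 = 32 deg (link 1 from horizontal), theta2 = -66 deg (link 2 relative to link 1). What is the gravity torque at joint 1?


Horizontal distance from joint 1 to link-1 COM:
  x_c1 = (L1/2)*cos(t1) = 1.9 * 0.848 = 1.6113 m
Horizontal distance from joint 1 to link-2 COM:
  x_c2 = L1*cos(t1) + Lc2*cos(t1+t2)
       = 3.8*0.848 + 1.7*0.829 = 4.6319 m
tau1 = m1*g*x_c1 + m2*g*x_c2
     = 12*9.81*1.6113 + 4*9.81*4.6319
     = 189.6812 + 181.7576
     = 371.4388 Nm


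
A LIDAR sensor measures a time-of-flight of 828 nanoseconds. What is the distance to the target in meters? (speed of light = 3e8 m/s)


tof = 828 ns = 8.28e-07 s
dist = c * tof / 2
= 3e8 * 8.28e-07 / 2
= 124.2 m


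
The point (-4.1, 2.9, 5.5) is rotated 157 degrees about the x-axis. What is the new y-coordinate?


Rotation about x-axis: y' = y*cos(theta) - z*sin(theta)
= 2.9 * -0.9205 - 5.5 * 0.3907
= -4.8185


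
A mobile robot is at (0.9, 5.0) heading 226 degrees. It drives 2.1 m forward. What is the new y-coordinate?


y_new = y0 + d*sin(theta)
= 5.0 + 2.1*sin(226)
= 5.0 + -1.5106
= 3.4894


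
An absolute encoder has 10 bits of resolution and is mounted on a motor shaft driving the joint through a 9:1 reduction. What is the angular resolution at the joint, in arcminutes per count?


counts = 2^10 = 1024
effective counts at joint = 1024 * 9 = 9216
resolution = 360*60 / 9216
= 2.3438 arcmin/count


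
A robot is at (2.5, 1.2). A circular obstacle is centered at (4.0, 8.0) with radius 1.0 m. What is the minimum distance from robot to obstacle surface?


center_dist = sqrt((2.5-4.0)^2 + (1.2-8.0)^2)
= sqrt(2.25 + 46.24)
= 6.9635
min_dist = center_dist - radius = 6.9635 - 1.0 = 5.9635 m


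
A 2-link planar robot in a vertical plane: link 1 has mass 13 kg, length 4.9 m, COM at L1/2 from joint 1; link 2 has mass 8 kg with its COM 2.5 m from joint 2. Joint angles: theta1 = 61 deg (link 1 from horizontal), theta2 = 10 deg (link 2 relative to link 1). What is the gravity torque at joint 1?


Horizontal distance from joint 1 to link-1 COM:
  x_c1 = (L1/2)*cos(t1) = 2.45 * 0.4848 = 1.1878 m
Horizontal distance from joint 1 to link-2 COM:
  x_c2 = L1*cos(t1) + Lc2*cos(t1+t2)
       = 4.9*0.4848 + 2.5*0.3256 = 3.1895 m
tau1 = m1*g*x_c1 + m2*g*x_c2
     = 13*9.81*1.1878 + 8*9.81*3.1895
     = 151.478 + 250.311
     = 401.789 Nm


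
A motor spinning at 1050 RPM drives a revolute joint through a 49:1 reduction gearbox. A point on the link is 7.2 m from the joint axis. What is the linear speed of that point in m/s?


omega_motor = 1050 * 2*pi/60 = 109.9557 rad/s
omega_joint = omega_motor / 49 = 2.244 rad/s
v = omega_joint * r = 2.244 * 7.2
= 16.1568 m/s


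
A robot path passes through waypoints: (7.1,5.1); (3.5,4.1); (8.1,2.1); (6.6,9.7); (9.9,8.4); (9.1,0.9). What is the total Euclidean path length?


Segment lengths:
  seg1 = sqrt((-3.6)^2 + (-1.0)^2) = 3.7363
  seg2 = sqrt((4.6)^2 + (-2.0)^2) = 5.016
  seg3 = sqrt((-1.5)^2 + (7.6)^2) = 7.7466
  seg4 = sqrt((3.3)^2 + (-1.3)^2) = 3.5468
  seg5 = sqrt((-0.8)^2 + (-7.5)^2) = 7.5425
Total = 27.5883


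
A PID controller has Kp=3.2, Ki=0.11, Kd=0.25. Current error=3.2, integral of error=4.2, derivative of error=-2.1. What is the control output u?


u = Kp*e + Ki*int(e) + Kd*de/dt
= 3.2*3.2 + 0.11*4.2 + 0.25*(-2.1)
= 10.24 + 0.462 + -0.525
= 10.177


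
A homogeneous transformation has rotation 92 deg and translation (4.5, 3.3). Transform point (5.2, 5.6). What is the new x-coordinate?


x' = cos(theta)*px - sin(theta)*py + tx
= -0.0349*5.2 - 0.9994*5.6 + 4.5
= -1.2781


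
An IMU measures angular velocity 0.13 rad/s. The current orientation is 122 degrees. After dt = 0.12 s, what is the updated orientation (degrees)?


delta_theta = w * dt = 0.13 * 0.12 = 0.0156 rad
= 0.8938 deg
theta_new = 122 + 0.8938 = 122.8938 deg


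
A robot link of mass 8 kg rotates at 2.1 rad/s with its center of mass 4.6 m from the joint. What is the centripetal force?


F = m * omega^2 * r
= 8 * 2.1^2 * 4.6
= 8 * 4.41 * 4.6
= 162.288 N


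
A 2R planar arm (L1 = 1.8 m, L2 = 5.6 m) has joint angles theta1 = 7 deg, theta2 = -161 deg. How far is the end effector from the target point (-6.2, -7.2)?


End effector via forward kinematics:
x = L1*cos(t1) + L2*cos(t1+t2) = -3.2467
y = L1*sin(t1) + L2*sin(t1+t2) = -2.2355
Distance to target:
d = sqrt((-6.2 - -3.2467)^2 + (-7.2 - -2.2355)^2)
= sqrt(8.7222 + 24.6461)
= 5.7765 m


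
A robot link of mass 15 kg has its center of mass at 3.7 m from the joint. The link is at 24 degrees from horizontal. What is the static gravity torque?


tau = m*g*L*cos(angle)
= 15 * 9.81 * 3.7 * cos(24 deg)
= 15 * 9.81 * 3.7 * 0.9135
= 497.3844 Nm


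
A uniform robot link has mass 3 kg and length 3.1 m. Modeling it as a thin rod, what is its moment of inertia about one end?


I = (1/3) * m * L^2
= (1/3) * 3 * 3.1^2
= 0.333333 * 3 * 9.61
= 9.61 kg*m^2


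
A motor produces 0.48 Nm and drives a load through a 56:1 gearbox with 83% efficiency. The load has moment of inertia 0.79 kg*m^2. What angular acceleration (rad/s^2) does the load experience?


tau_out = tau_motor * N * eta
= 0.48 * 56 * 0.83 = 22.3104 Nm
alpha = tau_out / I = 22.3104 / 0.79
= 28.241 rad/s^2


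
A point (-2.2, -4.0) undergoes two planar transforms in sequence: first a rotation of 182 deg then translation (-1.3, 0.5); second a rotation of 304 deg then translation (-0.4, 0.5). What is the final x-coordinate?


After transform 1:
x1 = cos(182)*-2.2 - sin(182)*-4.0 + -1.3 = 0.7591
y1 = sin(182)*-2.2 + cos(182)*-4.0 + 0.5 = 4.5743
After transform 2:
x2 = cos(304)*0.7591 - sin(304)*4.5743 + -0.4
= 3.8168


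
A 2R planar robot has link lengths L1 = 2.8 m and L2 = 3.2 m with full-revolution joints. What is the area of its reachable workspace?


r_max = L1 + L2 = 6.0 m
r_min = |L1 - L2| = 0.4 m
Area = pi*(r_max^2 - r_min^2)
= pi*(36.0 - 0.16)
= pi * 35.84
= 112.5947 m^2


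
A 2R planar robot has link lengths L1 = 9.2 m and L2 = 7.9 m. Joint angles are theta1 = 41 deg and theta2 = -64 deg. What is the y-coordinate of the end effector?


Convert angles to radians: theta1 = 0.7156, theta2 = -1.117
y = L1*sin(theta1) + L2*sin(theta1+theta2)
y = 6.0357 + -3.0868
y = 2.949


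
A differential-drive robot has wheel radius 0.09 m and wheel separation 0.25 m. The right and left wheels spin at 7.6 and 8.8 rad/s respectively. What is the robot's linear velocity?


vR = r*wR = 0.09*7.6 = 0.684 m/s
vL = r*wL = 0.09*8.8 = 0.792 m/s
v = (vR+vL)/2 = 0.738 m/s
omega = (vR-vL)/L = -0.432 rad/s
linear velocity = 0.738 m/s


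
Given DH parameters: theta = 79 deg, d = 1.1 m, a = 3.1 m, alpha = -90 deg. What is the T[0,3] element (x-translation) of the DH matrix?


T[0,3] = a * cos(theta)
= 3.1 * cos(79 deg)
= 3.1 * 0.1908
= 0.5915


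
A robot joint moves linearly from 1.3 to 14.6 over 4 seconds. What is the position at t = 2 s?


s = t/T = 2/4 = 0.5
p(t) = p0 + (pf-p0)*s
= 1.3 + (14.6 - 1.3) * 0.5
= 7.95


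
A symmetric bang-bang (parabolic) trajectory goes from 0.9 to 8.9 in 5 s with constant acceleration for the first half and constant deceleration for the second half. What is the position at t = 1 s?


Symmetric rest-to-rest: each phase covers (pf-p0)/2 in time T/2. 0.5*a*(T/2)^2 = (pf-p0)/2 => a = 4*(pf-p0)/T^2
a = 4*(8.9-0.9)/5^2 = 1.28
t = 1 is in the acceleration phase (t <= T/2).
p = p0 + 0.5*a*t^2 = 0.9 + 0.5*1.28*1^2
= 1.54


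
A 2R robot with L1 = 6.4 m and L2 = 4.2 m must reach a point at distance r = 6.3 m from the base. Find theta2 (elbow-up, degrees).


cos(theta2) = (r^2 - L1^2 - L2^2) / (2*L1*L2)
cos(theta2) = (39.69 - 40.96 - 17.64) / 53.76
cos(theta2) = -0.351749
theta2 = 110.5943 degrees


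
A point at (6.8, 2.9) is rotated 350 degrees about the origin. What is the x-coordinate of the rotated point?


x' = x*cos(theta) - y*sin(theta)
cos(350 deg) = 0.9848, sin(350 deg) = -0.1736
x' = 6.8 * 0.9848 - 2.9 * -0.1736
= 6.6967 - -0.5036
= 7.2003


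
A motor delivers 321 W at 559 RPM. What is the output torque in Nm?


omega = 559 * 2*pi/60 = 58.5383 rad/s
tau = P / omega = 321 / 58.5383
= 5.4836 Nm


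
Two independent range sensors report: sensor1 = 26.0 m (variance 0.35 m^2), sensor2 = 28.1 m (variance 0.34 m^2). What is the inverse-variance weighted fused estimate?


w1 = (1/var1) / (1/var1 + 1/var2)
   = 2.8571 / (2.8571 + 2.9412) = 0.4928
w2 = 1 - w1 = 0.5072
fused = w1*s1 + w2*s2 = 12.8116 + 14.2536
= 27.0652 m


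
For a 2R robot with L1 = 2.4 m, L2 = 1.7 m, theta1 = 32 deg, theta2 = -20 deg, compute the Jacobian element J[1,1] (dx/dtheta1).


J[1,1] = -L1*sin(t1) - L2*sin(t1+t2)
= -2.4*sin(32) - 1.7*sin(12)
= -1.6253


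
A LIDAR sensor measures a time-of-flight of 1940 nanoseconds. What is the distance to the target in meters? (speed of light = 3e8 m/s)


tof = 1940 ns = 1.94e-06 s
dist = c * tof / 2
= 3e8 * 1.94e-06 / 2
= 291.0 m


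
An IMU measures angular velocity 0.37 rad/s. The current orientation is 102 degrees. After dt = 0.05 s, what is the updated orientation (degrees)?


delta_theta = w * dt = 0.37 * 0.05 = 0.0185 rad
= 1.06 deg
theta_new = 102 + 1.06 = 103.06 deg


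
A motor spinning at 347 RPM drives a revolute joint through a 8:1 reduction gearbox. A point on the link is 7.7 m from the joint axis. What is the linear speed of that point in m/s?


omega_motor = 347 * 2*pi/60 = 36.3378 rad/s
omega_joint = omega_motor / 8 = 4.5422 rad/s
v = omega_joint * r = 4.5422 * 7.7
= 34.9751 m/s


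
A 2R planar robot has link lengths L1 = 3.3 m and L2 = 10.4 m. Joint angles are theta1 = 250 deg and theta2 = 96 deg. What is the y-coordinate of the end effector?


Convert angles to radians: theta1 = 4.3633, theta2 = 1.6755
y = L1*sin(theta1) + L2*sin(theta1+theta2)
y = -3.101 + -2.516
y = -5.617


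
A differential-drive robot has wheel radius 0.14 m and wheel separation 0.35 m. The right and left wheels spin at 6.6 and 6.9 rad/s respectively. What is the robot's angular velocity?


vR = r*wR = 0.14*6.6 = 0.924 m/s
vL = r*wL = 0.14*6.9 = 0.966 m/s
v = (vR+vL)/2 = 0.945 m/s
omega = (vR-vL)/L = -0.12 rad/s
angular velocity = -0.12 rad/s


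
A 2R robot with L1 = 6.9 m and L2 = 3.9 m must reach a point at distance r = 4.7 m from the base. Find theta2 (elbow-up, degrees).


cos(theta2) = (r^2 - L1^2 - L2^2) / (2*L1*L2)
cos(theta2) = (22.09 - 47.61 - 15.21) / 53.82
cos(theta2) = -0.756782
theta2 = 139.1813 degrees


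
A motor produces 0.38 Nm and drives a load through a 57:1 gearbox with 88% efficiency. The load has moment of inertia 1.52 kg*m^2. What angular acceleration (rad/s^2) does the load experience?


tau_out = tau_motor * N * eta
= 0.38 * 57 * 0.88 = 19.0608 Nm
alpha = tau_out / I = 19.0608 / 1.52
= 12.54 rad/s^2


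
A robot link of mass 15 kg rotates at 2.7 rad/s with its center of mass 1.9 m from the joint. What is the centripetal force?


F = m * omega^2 * r
= 15 * 2.7^2 * 1.9
= 15 * 7.29 * 1.9
= 207.765 N


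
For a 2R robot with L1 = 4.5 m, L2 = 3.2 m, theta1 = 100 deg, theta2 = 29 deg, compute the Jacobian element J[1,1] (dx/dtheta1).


J[1,1] = -L1*sin(t1) - L2*sin(t1+t2)
= -4.5*sin(100) - 3.2*sin(129)
= -6.9185


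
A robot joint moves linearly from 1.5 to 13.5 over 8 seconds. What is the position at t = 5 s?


s = t/T = 5/8 = 0.625
p(t) = p0 + (pf-p0)*s
= 1.5 + (13.5 - 1.5) * 0.625
= 9.0


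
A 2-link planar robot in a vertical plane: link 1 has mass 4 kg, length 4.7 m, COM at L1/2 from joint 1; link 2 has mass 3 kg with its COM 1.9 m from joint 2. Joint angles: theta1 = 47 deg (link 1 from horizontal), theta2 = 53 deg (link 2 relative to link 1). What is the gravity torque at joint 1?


Horizontal distance from joint 1 to link-1 COM:
  x_c1 = (L1/2)*cos(t1) = 2.35 * 0.682 = 1.6027 m
Horizontal distance from joint 1 to link-2 COM:
  x_c2 = L1*cos(t1) + Lc2*cos(t1+t2)
       = 4.7*0.682 + 1.9*-0.1736 = 2.8755 m
tau1 = m1*g*x_c1 + m2*g*x_c2
     = 4*9.81*1.6027 + 3*9.81*2.8755
     = 62.8898 + 84.6248
     = 147.5146 Nm


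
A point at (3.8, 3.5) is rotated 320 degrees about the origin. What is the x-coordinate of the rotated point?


x' = x*cos(theta) - y*sin(theta)
cos(320 deg) = 0.766, sin(320 deg) = -0.6428
x' = 3.8 * 0.766 - 3.5 * -0.6428
= 2.911 - -2.2498
= 5.1607


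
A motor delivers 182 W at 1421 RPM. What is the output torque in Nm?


omega = 1421 * 2*pi/60 = 148.8068 rad/s
tau = P / omega = 182 / 148.8068
= 1.2231 Nm


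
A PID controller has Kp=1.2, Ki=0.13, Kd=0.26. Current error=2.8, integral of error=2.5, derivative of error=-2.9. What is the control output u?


u = Kp*e + Ki*int(e) + Kd*de/dt
= 1.2*2.8 + 0.13*2.5 + 0.26*(-2.9)
= 3.36 + 0.325 + -0.754
= 2.931


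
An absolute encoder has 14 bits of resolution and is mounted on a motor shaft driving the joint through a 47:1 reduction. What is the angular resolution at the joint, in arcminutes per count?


counts = 2^14 = 16384
effective counts at joint = 16384 * 47 = 770048
resolution = 360*60 / 770048
= 0.0281 arcmin/count


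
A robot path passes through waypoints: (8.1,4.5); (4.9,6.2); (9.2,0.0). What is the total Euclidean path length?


Segment lengths:
  seg1 = sqrt((-3.2)^2 + (1.7)^2) = 3.6235
  seg2 = sqrt((4.3)^2 + (-6.2)^2) = 7.5452
Total = 11.1687


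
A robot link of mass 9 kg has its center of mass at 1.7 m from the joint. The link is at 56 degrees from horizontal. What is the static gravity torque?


tau = m*g*L*cos(angle)
= 9 * 9.81 * 1.7 * cos(56 deg)
= 9 * 9.81 * 1.7 * 0.5592
= 83.9309 Nm


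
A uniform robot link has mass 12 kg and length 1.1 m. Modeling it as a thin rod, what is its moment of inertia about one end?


I = (1/3) * m * L^2
= (1/3) * 12 * 1.1^2
= 0.333333 * 12 * 1.21
= 4.84 kg*m^2


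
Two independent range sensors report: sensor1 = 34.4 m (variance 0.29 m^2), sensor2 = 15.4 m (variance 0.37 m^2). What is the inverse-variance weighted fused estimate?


w1 = (1/var1) / (1/var1 + 1/var2)
   = 3.4483 / (3.4483 + 2.7027) = 0.5606
w2 = 1 - w1 = 0.4394
fused = w1*s1 + w2*s2 = 19.2848 + 6.7667
= 26.0515 m


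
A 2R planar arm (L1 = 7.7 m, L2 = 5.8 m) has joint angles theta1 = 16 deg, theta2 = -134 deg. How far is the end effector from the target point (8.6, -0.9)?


End effector via forward kinematics:
x = L1*cos(t1) + L2*cos(t1+t2) = 4.6788
y = L1*sin(t1) + L2*sin(t1+t2) = -2.9987
Distance to target:
d = sqrt((8.6 - 4.6788)^2 + (-0.9 - -2.9987)^2)
= sqrt(15.376 + 4.4045)
= 4.4475 m


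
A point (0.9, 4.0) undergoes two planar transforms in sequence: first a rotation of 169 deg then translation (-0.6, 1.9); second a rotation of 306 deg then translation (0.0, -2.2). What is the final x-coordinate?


After transform 1:
x1 = cos(169)*0.9 - sin(169)*4.0 + -0.6 = -2.2467
y1 = sin(169)*0.9 + cos(169)*4.0 + 1.9 = -1.8548
After transform 2:
x2 = cos(306)*-2.2467 - sin(306)*-1.8548 + 0.0
= -2.8211


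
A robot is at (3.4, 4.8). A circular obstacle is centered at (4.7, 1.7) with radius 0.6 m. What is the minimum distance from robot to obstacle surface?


center_dist = sqrt((3.4-4.7)^2 + (4.8-1.7)^2)
= sqrt(1.69 + 9.61)
= 3.3615
min_dist = center_dist - radius = 3.3615 - 0.6 = 2.7615 m


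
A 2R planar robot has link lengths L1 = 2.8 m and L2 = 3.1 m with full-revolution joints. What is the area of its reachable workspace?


r_max = L1 + L2 = 5.9 m
r_min = |L1 - L2| = 0.3 m
Area = pi*(r_max^2 - r_min^2)
= pi*(34.81 - 0.09)
= pi * 34.72
= 109.0761 m^2


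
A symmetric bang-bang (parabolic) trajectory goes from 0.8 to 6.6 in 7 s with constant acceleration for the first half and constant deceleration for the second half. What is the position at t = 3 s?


Symmetric rest-to-rest: each phase covers (pf-p0)/2 in time T/2. 0.5*a*(T/2)^2 = (pf-p0)/2 => a = 4*(pf-p0)/T^2
a = 4*(6.6-0.8)/7^2 = 0.4735
t = 3 is in the acceleration phase (t <= T/2).
p = p0 + 0.5*a*t^2 = 0.8 + 0.5*0.4735*3^2
= 2.9306


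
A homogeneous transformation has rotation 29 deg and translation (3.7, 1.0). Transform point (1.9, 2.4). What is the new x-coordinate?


x' = cos(theta)*px - sin(theta)*py + tx
= 0.8746*1.9 - 0.4848*2.4 + 3.7
= 4.1982


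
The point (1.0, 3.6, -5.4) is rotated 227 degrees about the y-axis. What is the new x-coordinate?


Rotation about y-axis: x' = x*cos(theta) + z*sin(theta)
= 1.0 * -0.682 + -5.4 * -0.7314
= 3.2673


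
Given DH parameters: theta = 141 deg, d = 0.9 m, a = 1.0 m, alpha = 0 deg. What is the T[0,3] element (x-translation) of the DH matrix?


T[0,3] = a * cos(theta)
= 1.0 * cos(141 deg)
= 1.0 * -0.7771
= -0.7771


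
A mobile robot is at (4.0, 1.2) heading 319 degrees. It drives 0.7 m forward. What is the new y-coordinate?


y_new = y0 + d*sin(theta)
= 1.2 + 0.7*sin(319)
= 1.2 + -0.4592
= 0.7408


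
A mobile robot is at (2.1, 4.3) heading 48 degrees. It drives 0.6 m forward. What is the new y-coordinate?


y_new = y0 + d*sin(theta)
= 4.3 + 0.6*sin(48)
= 4.3 + 0.4459
= 4.7459


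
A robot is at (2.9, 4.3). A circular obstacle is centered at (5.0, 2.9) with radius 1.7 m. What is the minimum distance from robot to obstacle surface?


center_dist = sqrt((2.9-5.0)^2 + (4.3-2.9)^2)
= sqrt(4.41 + 1.96)
= 2.5239
min_dist = center_dist - radius = 2.5239 - 1.7 = 0.8239 m


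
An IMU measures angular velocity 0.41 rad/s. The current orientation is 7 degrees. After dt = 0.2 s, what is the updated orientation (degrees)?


delta_theta = w * dt = 0.41 * 0.2 = 0.082 rad
= 4.6983 deg
theta_new = 7 + 4.6983 = 11.6983 deg


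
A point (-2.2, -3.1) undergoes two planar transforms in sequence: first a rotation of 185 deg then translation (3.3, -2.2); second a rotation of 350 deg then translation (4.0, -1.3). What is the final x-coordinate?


After transform 1:
x1 = cos(185)*-2.2 - sin(185)*-3.1 + 3.3 = 5.2214
y1 = sin(185)*-2.2 + cos(185)*-3.1 + -2.2 = 1.0799
After transform 2:
x2 = cos(350)*5.2214 - sin(350)*1.0799 + 4.0
= 9.3297


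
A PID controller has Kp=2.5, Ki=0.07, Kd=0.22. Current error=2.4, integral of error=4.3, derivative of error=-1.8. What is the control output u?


u = Kp*e + Ki*int(e) + Kd*de/dt
= 2.5*2.4 + 0.07*4.3 + 0.22*(-1.8)
= 6.0 + 0.301 + -0.396
= 5.905


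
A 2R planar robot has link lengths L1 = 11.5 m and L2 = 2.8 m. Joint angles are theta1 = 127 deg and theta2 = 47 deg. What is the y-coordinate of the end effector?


Convert angles to radians: theta1 = 2.2166, theta2 = 0.8203
y = L1*sin(theta1) + L2*sin(theta1+theta2)
y = 9.1843 + 0.2927
y = 9.477


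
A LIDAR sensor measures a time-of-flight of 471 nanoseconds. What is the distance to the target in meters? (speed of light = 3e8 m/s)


tof = 471 ns = 4.71e-07 s
dist = c * tof / 2
= 3e8 * 4.71e-07 / 2
= 70.65 m


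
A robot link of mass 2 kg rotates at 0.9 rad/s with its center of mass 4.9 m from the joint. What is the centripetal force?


F = m * omega^2 * r
= 2 * 0.9^2 * 4.9
= 2 * 0.81 * 4.9
= 7.938 N


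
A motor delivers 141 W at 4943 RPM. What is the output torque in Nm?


omega = 4943 * 2*pi/60 = 517.6297 rad/s
tau = P / omega = 141 / 517.6297
= 0.2724 Nm


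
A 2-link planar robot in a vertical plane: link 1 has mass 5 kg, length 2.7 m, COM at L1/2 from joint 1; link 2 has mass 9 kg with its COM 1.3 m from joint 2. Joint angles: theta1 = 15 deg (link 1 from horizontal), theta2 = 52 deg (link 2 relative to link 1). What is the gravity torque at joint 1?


Horizontal distance from joint 1 to link-1 COM:
  x_c1 = (L1/2)*cos(t1) = 1.35 * 0.9659 = 1.304 m
Horizontal distance from joint 1 to link-2 COM:
  x_c2 = L1*cos(t1) + Lc2*cos(t1+t2)
       = 2.7*0.9659 + 1.3*0.3907 = 3.116 m
tau1 = m1*g*x_c1 + m2*g*x_c2
     = 5*9.81*1.304 + 9*9.81*3.116
     = 63.9612 + 275.1072
     = 339.0684 Nm


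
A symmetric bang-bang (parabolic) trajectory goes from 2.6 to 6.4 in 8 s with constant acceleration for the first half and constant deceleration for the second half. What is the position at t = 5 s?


Symmetric rest-to-rest: each phase covers (pf-p0)/2 in time T/2. 0.5*a*(T/2)^2 = (pf-p0)/2 => a = 4*(pf-p0)/T^2
a = 4*(6.4-2.6)/8^2 = 0.2375
t = 5 is in the deceleration phase (t > T/2).
p = pf - 0.5*a*(T-t)^2 = 6.4 - 0.5*0.2375*3^2
= 5.3313


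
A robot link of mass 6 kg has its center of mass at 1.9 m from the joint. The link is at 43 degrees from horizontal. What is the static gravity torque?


tau = m*g*L*cos(angle)
= 6 * 9.81 * 1.9 * cos(43 deg)
= 6 * 9.81 * 1.9 * 0.7314
= 81.7902 Nm


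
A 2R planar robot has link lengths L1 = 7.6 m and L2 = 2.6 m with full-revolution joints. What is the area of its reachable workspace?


r_max = L1 + L2 = 10.2 m
r_min = |L1 - L2| = 5.0 m
Area = pi*(r_max^2 - r_min^2)
= pi*(104.04 - 25.0)
= pi * 79.04
= 248.3115 m^2


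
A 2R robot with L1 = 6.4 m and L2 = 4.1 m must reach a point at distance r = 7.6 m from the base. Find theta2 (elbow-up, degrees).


cos(theta2) = (r^2 - L1^2 - L2^2) / (2*L1*L2)
cos(theta2) = (57.76 - 40.96 - 16.81) / 52.48
cos(theta2) = -0.000191
theta2 = 90.0109 degrees


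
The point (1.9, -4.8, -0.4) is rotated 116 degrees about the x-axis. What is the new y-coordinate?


Rotation about x-axis: y' = y*cos(theta) - z*sin(theta)
= -4.8 * -0.4384 - -0.4 * 0.8988
= 2.4637


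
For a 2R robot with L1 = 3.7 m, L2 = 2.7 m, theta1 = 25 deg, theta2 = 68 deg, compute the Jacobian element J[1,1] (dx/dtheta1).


J[1,1] = -L1*sin(t1) - L2*sin(t1+t2)
= -3.7*sin(25) - 2.7*sin(93)
= -4.26


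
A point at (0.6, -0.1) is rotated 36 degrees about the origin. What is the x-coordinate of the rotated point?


x' = x*cos(theta) - y*sin(theta)
cos(36 deg) = 0.809, sin(36 deg) = 0.5878
x' = 0.6 * 0.809 - -0.1 * 0.5878
= 0.4854 - -0.0588
= 0.5442


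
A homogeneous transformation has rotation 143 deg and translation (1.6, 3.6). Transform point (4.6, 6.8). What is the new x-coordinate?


x' = cos(theta)*px - sin(theta)*py + tx
= -0.7986*4.6 - 0.6018*6.8 + 1.6
= -6.1661


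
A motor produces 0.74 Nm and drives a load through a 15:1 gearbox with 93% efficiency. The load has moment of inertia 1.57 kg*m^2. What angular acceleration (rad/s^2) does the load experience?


tau_out = tau_motor * N * eta
= 0.74 * 15 * 0.93 = 10.323 Nm
alpha = tau_out / I = 10.323 / 1.57
= 6.5752 rad/s^2


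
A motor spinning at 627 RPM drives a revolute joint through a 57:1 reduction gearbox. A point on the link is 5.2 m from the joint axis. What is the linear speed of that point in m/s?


omega_motor = 627 * 2*pi/60 = 65.6593 rad/s
omega_joint = omega_motor / 57 = 1.1519 rad/s
v = omega_joint * r = 1.1519 * 5.2
= 5.99 m/s


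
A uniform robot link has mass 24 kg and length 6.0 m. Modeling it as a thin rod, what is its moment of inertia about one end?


I = (1/3) * m * L^2
= (1/3) * 24 * 6.0^2
= 0.333333 * 24 * 36.0
= 288.0 kg*m^2


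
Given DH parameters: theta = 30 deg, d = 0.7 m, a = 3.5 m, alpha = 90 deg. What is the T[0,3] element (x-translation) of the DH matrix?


T[0,3] = a * cos(theta)
= 3.5 * cos(30 deg)
= 3.5 * 0.866
= 3.0311


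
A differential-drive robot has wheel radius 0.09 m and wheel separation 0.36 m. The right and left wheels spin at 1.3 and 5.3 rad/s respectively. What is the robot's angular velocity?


vR = r*wR = 0.09*1.3 = 0.117 m/s
vL = r*wL = 0.09*5.3 = 0.477 m/s
v = (vR+vL)/2 = 0.297 m/s
omega = (vR-vL)/L = -1.0 rad/s
angular velocity = -1.0 rad/s


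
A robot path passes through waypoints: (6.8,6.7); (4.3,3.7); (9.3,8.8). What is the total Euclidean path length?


Segment lengths:
  seg1 = sqrt((-2.5)^2 + (-3.0)^2) = 3.9051
  seg2 = sqrt((5.0)^2 + (5.1)^2) = 7.1421
Total = 11.0473


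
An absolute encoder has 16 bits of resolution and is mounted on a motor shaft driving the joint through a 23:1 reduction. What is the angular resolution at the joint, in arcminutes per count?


counts = 2^16 = 65536
effective counts at joint = 65536 * 23 = 1507328
resolution = 360*60 / 1507328
= 0.0143 arcmin/count


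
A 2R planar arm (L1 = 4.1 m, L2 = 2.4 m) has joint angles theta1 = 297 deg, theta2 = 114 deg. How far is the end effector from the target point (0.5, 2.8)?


End effector via forward kinematics:
x = L1*cos(t1) + L2*cos(t1+t2) = 3.3717
y = L1*sin(t1) + L2*sin(t1+t2) = -1.788
Distance to target:
d = sqrt((0.5 - 3.3717)^2 + (2.8 - -1.788)^2)
= sqrt(8.2468 + 21.0495)
= 5.4126 m


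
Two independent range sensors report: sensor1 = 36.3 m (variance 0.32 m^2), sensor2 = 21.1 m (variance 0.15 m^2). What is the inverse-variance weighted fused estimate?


w1 = (1/var1) / (1/var1 + 1/var2)
   = 3.125 / (3.125 + 6.6667) = 0.3191
w2 = 1 - w1 = 0.6809
fused = w1*s1 + w2*s2 = 11.5851 + 14.366
= 25.9511 m


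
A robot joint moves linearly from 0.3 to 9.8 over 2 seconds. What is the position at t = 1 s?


s = t/T = 1/2 = 0.5
p(t) = p0 + (pf-p0)*s
= 0.3 + (9.8 - 0.3) * 0.5
= 5.05


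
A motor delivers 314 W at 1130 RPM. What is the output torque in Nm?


omega = 1130 * 2*pi/60 = 118.3333 rad/s
tau = P / omega = 314 / 118.3333
= 2.6535 Nm


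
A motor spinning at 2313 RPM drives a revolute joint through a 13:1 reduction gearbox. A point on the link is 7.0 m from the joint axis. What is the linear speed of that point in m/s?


omega_motor = 2313 * 2*pi/60 = 242.2168 rad/s
omega_joint = omega_motor / 13 = 18.6321 rad/s
v = omega_joint * r = 18.6321 * 7.0
= 130.4244 m/s


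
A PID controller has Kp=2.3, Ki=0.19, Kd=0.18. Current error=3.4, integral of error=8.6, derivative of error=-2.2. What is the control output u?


u = Kp*e + Ki*int(e) + Kd*de/dt
= 2.3*3.4 + 0.19*8.6 + 0.18*(-2.2)
= 7.82 + 1.634 + -0.396
= 9.058


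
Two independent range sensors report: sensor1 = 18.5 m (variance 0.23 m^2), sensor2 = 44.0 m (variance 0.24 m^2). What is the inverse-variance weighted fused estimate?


w1 = (1/var1) / (1/var1 + 1/var2)
   = 4.3478 / (4.3478 + 4.1667) = 0.5106
w2 = 1 - w1 = 0.4894
fused = w1*s1 + w2*s2 = 9.4468 + 21.5319
= 30.9787 m


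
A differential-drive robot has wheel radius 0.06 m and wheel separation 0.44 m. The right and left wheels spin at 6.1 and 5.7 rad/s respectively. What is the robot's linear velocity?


vR = r*wR = 0.06*6.1 = 0.366 m/s
vL = r*wL = 0.06*5.7 = 0.342 m/s
v = (vR+vL)/2 = 0.354 m/s
omega = (vR-vL)/L = 0.0545 rad/s
linear velocity = 0.354 m/s


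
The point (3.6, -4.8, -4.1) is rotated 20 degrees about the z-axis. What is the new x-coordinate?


Rotation about z-axis: x' = x*cos(theta) - y*sin(theta)
= 3.6 * 0.9397 - -4.8 * 0.342
= 5.0246


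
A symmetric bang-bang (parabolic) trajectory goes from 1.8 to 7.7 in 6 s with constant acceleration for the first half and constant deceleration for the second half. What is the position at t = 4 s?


Symmetric rest-to-rest: each phase covers (pf-p0)/2 in time T/2. 0.5*a*(T/2)^2 = (pf-p0)/2 => a = 4*(pf-p0)/T^2
a = 4*(7.7-1.8)/6^2 = 0.6556
t = 4 is in the deceleration phase (t > T/2).
p = pf - 0.5*a*(T-t)^2 = 7.7 - 0.5*0.6556*2^2
= 6.3889


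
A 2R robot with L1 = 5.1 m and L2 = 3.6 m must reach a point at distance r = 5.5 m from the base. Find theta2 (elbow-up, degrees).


cos(theta2) = (r^2 - L1^2 - L2^2) / (2*L1*L2)
cos(theta2) = (30.25 - 26.01 - 12.96) / 36.72
cos(theta2) = -0.237473
theta2 = 103.7374 degrees


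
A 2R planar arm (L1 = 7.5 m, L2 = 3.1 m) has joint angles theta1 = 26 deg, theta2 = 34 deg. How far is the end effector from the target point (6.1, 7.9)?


End effector via forward kinematics:
x = L1*cos(t1) + L2*cos(t1+t2) = 8.291
y = L1*sin(t1) + L2*sin(t1+t2) = 5.9725
Distance to target:
d = sqrt((6.1 - 8.291)^2 + (7.9 - 5.9725)^2)
= sqrt(4.8003 + 3.7154)
= 2.9182 m
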